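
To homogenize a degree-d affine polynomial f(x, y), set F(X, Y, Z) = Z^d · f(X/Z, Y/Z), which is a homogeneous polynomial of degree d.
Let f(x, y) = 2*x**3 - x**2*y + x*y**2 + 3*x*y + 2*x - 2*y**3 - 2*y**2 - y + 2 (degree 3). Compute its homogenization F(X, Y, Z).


F(X, Y, Z) = 2*X**3 - X**2*Y + X*Y**2 + 3*X*Y*Z + 2*X*Z**2 - 2*Y**3 - 2*Y**2*Z - Y*Z**2 + 2*Z**3

deg(f) = 3.
Substitute x = X/Z, y = Y/Z into f, then multiply by Z^3.
  monomial 2·x^3·y^0 ↦ 2·X^3·Y^0·Z^0.
  monomial -1·x^2·y^1 ↦ -1·X^2·Y^1·Z^0.
  monomial 1·x^1·y^2 ↦ 1·X^1·Y^2·Z^0.
  monomial 3·x^1·y^1 ↦ 3·X^1·Y^1·Z^1.
  monomial 2·x^1·y^0 ↦ 2·X^1·Y^0·Z^2.
  monomial -2·x^0·y^3 ↦ -2·X^0·Y^3·Z^0.
  monomial -2·x^0·y^2 ↦ -2·X^0·Y^2·Z^1.
  monomial -1·x^0·y^1 ↦ -1·X^0·Y^1·Z^2.
  monomial 2·x^0·y^0 ↦ 2·X^0·Y^0·Z^3.
Collecting: F(X, Y, Z) = 2*X**3 - X**2*Y + X*Y**2 + 3*X*Y*Z + 2*X*Z**2 - 2*Y**3 - 2*Y**2*Z - Y*Z**2 + 2*Z**3.


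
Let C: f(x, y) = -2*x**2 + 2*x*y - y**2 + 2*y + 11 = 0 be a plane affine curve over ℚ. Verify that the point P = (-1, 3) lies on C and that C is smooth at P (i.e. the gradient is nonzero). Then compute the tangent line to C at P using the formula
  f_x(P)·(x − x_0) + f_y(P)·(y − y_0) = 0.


Tangent line at P: 10*x - 6*y + 28 = 0.

Step 1: f(-1, 3) = 0, so P lies on C.
Step 2: partial derivatives
  f_x(x, y) = -4*x + 2*y, f_y(x, y) = 2*x - 2*y + 2.
  f_x(P) = 10, f_y(P) = -6 (gradient nonzero, so P is smooth).
Step 3: tangent line at P: 10·(x − -1) + -6·(y − 3) = 0.
Expanding: 10*x - 6*y + 28 = 0.


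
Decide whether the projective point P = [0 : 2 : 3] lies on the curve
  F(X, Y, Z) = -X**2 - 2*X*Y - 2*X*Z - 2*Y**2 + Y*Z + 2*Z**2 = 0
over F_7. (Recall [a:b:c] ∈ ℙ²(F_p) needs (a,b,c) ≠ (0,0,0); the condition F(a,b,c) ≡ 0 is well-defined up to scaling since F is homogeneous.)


F(0,2,3) ≡ 2 (mod 7); P is NOT on the curve.

Evaluate F(0, 2, 3) term-by-term (mod 7).
  -X**2 ↦ -1·0·1·1 = 0
  -2*X*Y ↦ -2·0·2·1 = 0
  -2*X*Z ↦ -2·0·1·3 = 0
  -2*Y**2 ↦ -2·1·4·1 = -8
  Y*Z ↦ 1·1·2·3 = 6
  2*Z**2 ↦ 2·1·1·9 = 18
Sum: F(0, 2, 3) = (0) + (0) + (0) + (-8) + (6) + (18) = 16.
Reducing mod 7: 16 ≡ 2 (mod 7).
Since F(a, b, c) ≡ 2 ≠ 0 (mod 7), P does NOT lie on the curve.


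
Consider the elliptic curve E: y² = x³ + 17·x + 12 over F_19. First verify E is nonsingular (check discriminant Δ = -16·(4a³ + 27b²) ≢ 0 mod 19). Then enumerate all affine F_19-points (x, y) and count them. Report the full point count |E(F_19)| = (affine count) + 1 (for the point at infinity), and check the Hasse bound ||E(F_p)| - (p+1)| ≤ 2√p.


Affine points = {(1, 7), (1, 12), (2, 4), (2, 15), (4, 7), (4, 12), (6, 8), (6, 11), (9, 1), (9, 18), (10, 2), (10, 17), (12, 5), (12, 14), (13, 6), (13, 13), (14, 7), (14, 12)}; affine count = 18; |E(F_19)| = 19.

Discriminant check: Δ ∝ 4a³ + 27b² = 4·17³ + 27·12² = 4·4913 + 27·144 ≡ 18 (mod 19). Nonzero ⇒ E is nonsingular.
For each x ∈ F_19, compute rhs = x³ + 17·x + 12 mod 19, then count y ∈ F_19 with y² ≡ rhs.
  x = 0: rhs = 12, matching y values: none (0 points).
  x = 1: rhs = 11, matching y values: 7, 12 (2 points).
  x = 2: rhs = 16, matching y values: 4, 15 (2 points).
  x = 3: rhs = 14, matching y values: none (0 points).
  x = 4: rhs = 11, matching y values: 7, 12 (2 points).
  x = 5: rhs = 13, matching y values: none (0 points).
  x = 6: rhs = 7, matching y values: 8, 11 (2 points).
  x = 7: rhs = 18, matching y values: none (0 points).
  x = 8: rhs = 14, matching y values: none (0 points).
  x = 9: rhs = 1, matching y values: 1, 18 (2 points).
  x = 10: rhs = 4, matching y values: 2, 17 (2 points).
  x = 11: rhs = 10, matching y values: none (0 points).
  x = 12: rhs = 6, matching y values: 5, 14 (2 points).
  x = 13: rhs = 17, matching y values: 6, 13 (2 points).
  x = 14: rhs = 11, matching y values: 7, 12 (2 points).
  x = 15: rhs = 13, matching y values: none (0 points).
  x = 16: rhs = 10, matching y values: none (0 points).
  x = 17: rhs = 8, matching y values: none (0 points).
  x = 18: rhs = 13, matching y values: none (0 points).
Total affine count: 18.
Full point count |E(F_19)| = 18 + 1 = 19.
Hasse bound: |19 − (19+1)| = |-1| = 1 ≤ 2√19 ≈ 8.7178 ✓.


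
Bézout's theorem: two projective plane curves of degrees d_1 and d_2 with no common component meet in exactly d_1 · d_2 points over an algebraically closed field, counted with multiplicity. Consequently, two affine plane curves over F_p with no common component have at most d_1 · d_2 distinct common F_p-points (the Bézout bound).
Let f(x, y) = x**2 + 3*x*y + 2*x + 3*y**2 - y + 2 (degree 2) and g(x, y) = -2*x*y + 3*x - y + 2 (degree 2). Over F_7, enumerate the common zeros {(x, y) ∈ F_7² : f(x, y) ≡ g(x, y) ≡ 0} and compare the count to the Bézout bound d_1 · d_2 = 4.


Common zeros: {(6, 1)}; count = 1; Bézout bound = 4.

deg(f) = 2, deg(g) = 2, so Bézout bound = 4.
Scan x ∈ F_7. For each x, list the y ∈ F_7 with f(x, y) ≡ 0 and those with g(x, y) ≡ 0 (mod 7); the common zeros in that column are the intersection.
  x = 0: f ≡ 0 at y ∈ ∅; g ≡ 0 at y ∈ {2}; common: ∅.
  x = 1: f ≡ 0 at y ∈ {2}; g ≡ 0 at y ∈ {4}; common: ∅.
  x = 2: f ≡ 0 at y ∈ ∅; g ≡ 0 at y ∈ {3}; common: ∅.
  x = 3: f ≡ 0 at y ∈ {1}; g ≡ 0 at y ∈ ∅; common: ∅.
  x = 4: f ≡ 0 at y ∈ ∅; g ≡ 0 at y ∈ {0}; common: ∅.
  x = 5: f ≡ 0 at y ∈ {2, 5}; g ≡ 0 at y ∈ {6}; common: ∅.
  x = 6: f ≡ 0 at y ∈ {1, 5}; g ≡ 0 at y ∈ {1}; common: {1}.
Collecting: common zeros = {(6, 1)}, so the count is 1.
Comparison with the Bézout bound: 1 ≤ 4 = deg(f)·deg(g), as expected for curves with no common component (the affine F_7-count falls short of the bound because intersections may lie at infinity, over extension fields, or carry multiplicity).


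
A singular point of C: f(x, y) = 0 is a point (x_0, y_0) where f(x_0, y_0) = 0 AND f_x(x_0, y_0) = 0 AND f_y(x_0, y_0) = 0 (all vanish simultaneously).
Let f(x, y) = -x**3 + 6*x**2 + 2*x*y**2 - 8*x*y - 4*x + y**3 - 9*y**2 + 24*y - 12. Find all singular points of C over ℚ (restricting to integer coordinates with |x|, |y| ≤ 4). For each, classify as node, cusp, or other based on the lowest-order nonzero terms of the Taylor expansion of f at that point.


Singular points: {(2, 2)}; classification: cusp.

Compute partial derivatives:
  f_x = -3*x**2 + 12*x + 2*y**2 - 8*y - 4.
  f_y = 4*x*y - 8*x + 3*y**2 - 18*y + 24.
Scan x_0 ∈ {−4, ..., 4}. For each x_0, f_y(x_0, y) is a polynomial in y; find its integer roots y ∈ {−4, ..., 4}, then test f_x and f at those candidates.
  x = -4: f_y(-4, y) = 3*y**2 - 34*y + 56; vanishes at y ∈ {2}. (-4, 2): f_x = -108 ≠ 0.
  x = -3: f_y(-3, y) = 3*y**2 - 30*y + 48; vanishes at y ∈ {2}. (-3, 2): f_x = -75 ≠ 0.
  x = -2: f_y(-2, y) = 3*y**2 - 26*y + 40; vanishes at y ∈ {2}. (-2, 2): f_x = -48 ≠ 0.
  x = -1: f_y(-1, y) = 3*y**2 - 22*y + 32; vanishes at y ∈ {2}. (-1, 2): f_x = -27 ≠ 0.
  x = 0: f_y(0, y) = 3*y**2 - 18*y + 24; vanishes at y ∈ {2, 4}. (0, 2): f_x = -12 ≠ 0; (0, 4): f_x = -4 ≠ 0.
  x = 1: f_y(1, y) = 3*y**2 - 14*y + 16; vanishes at y ∈ {2}. (1, 2): f_x = -3 ≠ 0.
  x = 2: f_y(2, y) = 3*y**2 - 10*y + 8; vanishes at y ∈ {2}. (2, 2): f_x = 0, f = 0 — SINGULAR.
  x = 3: f_y(3, y) = 3*y**2 - 6*y; vanishes at y ∈ {0, 2}. (3, 0): f_x = 5 ≠ 0; (3, 2): f_x = -3 ≠ 0.
  x = 4: f_y(4, y) = 3*y**2 - 2*y - 8; vanishes at y ∈ {2}. (4, 2): f_x = -12 ≠ 0.
Only singular point on the grid: (2, 2).
Classify: substitute x = 2 + u, y = 2 + v and expand: f = -u**3 + 2*u*v**2 + v**3 + v**2.
No constant or linear terms (consistent with a singular point). Quadratic part: v**2. Cubic part: -u**3 + 2*u*v**2 + v**3.
The quadratic part v**2 is a perfect square, so there is a single (double) tangent line v = 0, i.e. y = 2. Restricting the cubic part to that line (v = 0) leaves -u**3 ≠ 0, so f is not divisible by v and the branch is v² ≈ u**3 to lowest order — this is a cusp.
Classification: cusp.


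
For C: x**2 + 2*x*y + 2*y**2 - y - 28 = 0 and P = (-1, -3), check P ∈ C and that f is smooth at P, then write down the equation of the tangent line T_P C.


Tangent line at P: -8*x - 15*y - 53 = 0.

Step 1: f(-1, -3) = 0, so P lies on C.
Step 2: partial derivatives
  f_x(x, y) = 2*x + 2*y, f_y(x, y) = 2*x + 4*y - 1.
  f_x(P) = -8, f_y(P) = -15 (gradient nonzero, so P is smooth).
Step 3: tangent line at P: -8·(x − -1) + -15·(y − -3) = 0.
Expanding: -8*x - 15*y - 53 = 0.


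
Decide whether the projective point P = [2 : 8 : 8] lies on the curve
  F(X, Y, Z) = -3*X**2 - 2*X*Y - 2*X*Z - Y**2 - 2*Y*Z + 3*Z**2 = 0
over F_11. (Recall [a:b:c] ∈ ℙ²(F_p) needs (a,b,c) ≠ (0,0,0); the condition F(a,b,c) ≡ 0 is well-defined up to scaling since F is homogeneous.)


F(2,8,8) ≡ 1 (mod 11); P is NOT on the curve.

Evaluate F(2, 8, 8) term-by-term (mod 11).
  -3*X**2 ↦ -3·4·1·1 = -12
  -2*X*Y ↦ -2·2·8·1 = -32
  -2*X*Z ↦ -2·2·1·8 = -32
  -Y**2 ↦ -1·1·64·1 = -64
  -2*Y*Z ↦ -2·1·8·8 = -128
  3*Z**2 ↦ 3·1·1·64 = 192
Sum: F(2, 8, 8) = (-12) + (-32) + (-32) + (-64) + (-128) + (192) = -76.
Reducing mod 11: -76 ≡ 1 (mod 11).
Since F(a, b, c) ≡ 1 ≠ 0 (mod 11), P does NOT lie on the curve.


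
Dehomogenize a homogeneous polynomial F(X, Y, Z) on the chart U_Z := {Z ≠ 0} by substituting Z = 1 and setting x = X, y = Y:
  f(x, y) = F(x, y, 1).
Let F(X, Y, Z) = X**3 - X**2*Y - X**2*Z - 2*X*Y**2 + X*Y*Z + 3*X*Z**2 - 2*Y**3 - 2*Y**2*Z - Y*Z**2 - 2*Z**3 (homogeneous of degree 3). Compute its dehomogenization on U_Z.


f(x, y) = x**3 - x**2*y - x**2 - 2*x*y**2 + x*y + 3*x - 2*y**3 - 2*y**2 - y - 2

On U_Z we set Z = 1. Each monomial c·X^i·Y^j·Z^k in F becomes c·x^i·y^j·1^k = c·x^i·y^j.
Substituting Z = 1: F(X, Y, 1) = x**3 - x**2*y - x**2 - 2*x*y**2 + x*y + 3*x - 2*y**3 - 2*y**2 - y - 2.
Note: deg(f) ≤ deg(F) = 3; strict inequality happens when F is divisible by Z (lost terms).


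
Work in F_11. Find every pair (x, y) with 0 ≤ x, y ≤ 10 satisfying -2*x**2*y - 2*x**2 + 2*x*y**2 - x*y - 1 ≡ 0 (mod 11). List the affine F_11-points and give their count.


Affine F_11-points: {(1, 9), (4, 0), (4, 10), (5, 2), (5, 9), (7, 0), (7, 2), (8, 7)}; count = 8.

For each of the 121 pairs (x, y) ∈ F_11², evaluate f(x, y) mod 11. Record the zeros.
  x = 0: [0↦10, 1↦10, 2↦10, 3↦10, 4↦10, 5↦10, 6↦10, 7↦10, 8↦10, 9↦10, 10↦10]  zeros at y ∈ ∅
  x = 1: [0↦8, 1↦7, 2↦10, 3↦6, 4↦6, 5↦10, 6↦7, 7↦8, 8↦2, 9↦0, 10↦2]  zeros at y ∈ {9}
  x = 2: [0↦2, 1↦7, 2↦9, 3↦8, 4↦4, 5↦8, 6↦9, 7↦7, 8↦2, 9↦5, 10↦5]  zeros at y ∈ ∅
  x = 3: [0↦3, 1↦10, 2↦7, 3↦5, 4↦4, 5↦4, 6↦5, 7↦7, 8↦10, 9↦3, 10↦8]  zeros at y ∈ ∅
  x = 4: [0↦0, 1↦5, 2↦4, 3↦8, 4↦6, 5↦9, 6↦6, 7↦8, 8↦4, 9↦5, 10↦0]  zeros at y ∈ {0, 10}
  x = 5: [0↦4, 1↦3, 2↦0, 3↦6, 4↦10, 5↦1, 6↦1, 7↦10, 8↦6, 9↦0, 10↦3]  zeros at y ∈ {2, 9}
  x = 6: [0↦4, 1↦4, 2↦6, 3↦10, 4↦5, 5↦2, 6↦1, 7↦2, 8↦5, 9↦10, 10↦6]  zeros at y ∈ ∅
  x = 7: [0↦0, 1↦8, 2↦0, 3↦9, 4↦2, 5↦1, 6↦6, 7↦6, 8↦1, 9↦2, 10↦9]  zeros at y ∈ {0, 2}
  x = 8: [0↦3, 1↦4, 2↦4, 3↦3, 4↦1, 5↦9, 6↦5, 7↦0, 8↦5, 9↦9, 10↦1]  zeros at y ∈ {7}
  x = 9: [0↦2, 1↦3, 2↦7, 3↦3, 4↦2, 5↦4, 6↦9, 7↦6, 8↦6, 9↦9, 10↦4]  zeros at y ∈ ∅
  x = 10: [0↦8, 1↦5, 2↦9, 3↦9, 4↦5, 5↦8, 6↦7, 7↦2, 8↦4, 9↦2, 10↦7]  zeros at y ∈ ∅
Collecting zeros: affine points = {(1, 9), (4, 0), (4, 10), (5, 2), (5, 9), (7, 0), (7, 2), (8, 7)}.
Total count |C(F_11)_aff| = 8.


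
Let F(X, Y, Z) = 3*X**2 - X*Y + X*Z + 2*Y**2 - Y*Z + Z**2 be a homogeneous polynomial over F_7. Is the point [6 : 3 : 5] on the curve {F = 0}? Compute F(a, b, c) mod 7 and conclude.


F(6,3,5) ≡ 1 (mod 7); P is NOT on the curve.

Evaluate F(6, 3, 5) term-by-term (mod 7).
  3*X**2 ↦ 3·36·1·1 = 108
  -X*Y ↦ -1·6·3·1 = -18
  X*Z ↦ 1·6·1·5 = 30
  2*Y**2 ↦ 2·1·9·1 = 18
  -Y*Z ↦ -1·1·3·5 = -15
  Z**2 ↦ 1·1·1·25 = 25
Sum: F(6, 3, 5) = (108) + (-18) + (30) + (18) + (-15) + (25) = 148.
Reducing mod 7: 148 ≡ 1 (mod 7).
Since F(a, b, c) ≡ 1 ≠ 0 (mod 7), P does NOT lie on the curve.


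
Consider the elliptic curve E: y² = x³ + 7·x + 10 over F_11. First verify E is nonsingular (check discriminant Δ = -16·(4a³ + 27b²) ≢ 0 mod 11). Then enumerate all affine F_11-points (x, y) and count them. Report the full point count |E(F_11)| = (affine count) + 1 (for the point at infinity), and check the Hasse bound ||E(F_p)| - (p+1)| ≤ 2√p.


Affine points = {(3, 5), (3, 6), (4, 5), (4, 6), (5, 4), (5, 7), (6, 2), (6, 9)}; affine count = 8; |E(F_11)| = 9.

Discriminant check: Δ ∝ 4a³ + 27b² = 4·7³ + 27·10² = 4·343 + 27·100 ≡ 2 (mod 11). Nonzero ⇒ E is nonsingular.
For each x ∈ F_11, compute rhs = x³ + 7·x + 10 mod 11, then count y ∈ F_11 with y² ≡ rhs.
  x = 0: rhs = 10, matching y values: none (0 points).
  x = 1: rhs = 7, matching y values: none (0 points).
  x = 2: rhs = 10, matching y values: none (0 points).
  x = 3: rhs = 3, matching y values: 5, 6 (2 points).
  x = 4: rhs = 3, matching y values: 5, 6 (2 points).
  x = 5: rhs = 5, matching y values: 4, 7 (2 points).
  x = 6: rhs = 4, matching y values: 2, 9 (2 points).
  x = 7: rhs = 6, matching y values: none (0 points).
  x = 8: rhs = 6, matching y values: none (0 points).
  x = 9: rhs = 10, matching y values: none (0 points).
  x = 10: rhs = 2, matching y values: none (0 points).
Total affine count: 8.
Full point count |E(F_11)| = 8 + 1 = 9.
Hasse bound: |9 − (11+1)| = |-3| = 3 ≤ 2√11 ≈ 6.6332 ✓.


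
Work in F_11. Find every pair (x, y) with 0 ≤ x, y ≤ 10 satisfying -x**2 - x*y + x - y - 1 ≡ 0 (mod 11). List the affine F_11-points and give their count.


Affine F_11-points: {(0, 10), (1, 5), (2, 10), (3, 1), (4, 4), (5, 2), (6, 5), (7, 7), (8, 1), (9, 7)}; count = 10.

For each of the 121 pairs (x, y) ∈ F_11², evaluate f(x, y) mod 11. Record the zeros.
  x = 0: [0↦10, 1↦9, 2↦8, 3↦7, 4↦6, 5↦5, 6↦4, 7↦3, 8↦2, 9↦1, 10↦0]  zeros at y ∈ {10}
  x = 1: [0↦10, 1↦8, 2↦6, 3↦4, 4↦2, 5↦0, 6↦9, 7↦7, 8↦5, 9↦3, 10↦1]  zeros at y ∈ {5}
  x = 2: [0↦8, 1↦5, 2↦2, 3↦10, 4↦7, 5↦4, 6↦1, 7↦9, 8↦6, 9↦3, 10↦0]  zeros at y ∈ {10}
  x = 3: [0↦4, 1↦0, 2↦7, 3↦3, 4↦10, 5↦6, 6↦2, 7↦9, 8↦5, 9↦1, 10↦8]  zeros at y ∈ {1}
  x = 4: [0↦9, 1↦4, 2↦10, 3↦5, 4↦0, 5↦6, 6↦1, 7↦7, 8↦2, 9↦8, 10↦3]  zeros at y ∈ {4}
  x = 5: [0↦1, 1↦6, 2↦0, 3↦5, 4↦10, 5↦4, 6↦9, 7↦3, 8↦8, 9↦2, 10↦7]  zeros at y ∈ {2}
  x = 6: [0↦2, 1↦6, 2↦10, 3↦3, 4↦7, 5↦0, 6↦4, 7↦8, 8↦1, 9↦5, 10↦9]  zeros at y ∈ {5}
  x = 7: [0↦1, 1↦4, 2↦7, 3↦10, 4↦2, 5↦5, 6↦8, 7↦0, 8↦3, 9↦6, 10↦9]  zeros at y ∈ {7}
  x = 8: [0↦9, 1↦0, 2↦2, 3↦4, 4↦6, 5↦8, 6↦10, 7↦1, 8↦3, 9↦5, 10↦7]  zeros at y ∈ {1}
  x = 9: [0↦4, 1↦5, 2↦6, 3↦7, 4↦8, 5↦9, 6↦10, 7↦0, 8↦1, 9↦2, 10↦3]  zeros at y ∈ {7}
  x = 10: [0↦8, 1↦8, 2↦8, 3↦8, 4↦8, 5↦8, 6↦8, 7↦8, 8↦8, 9↦8, 10↦8]  zeros at y ∈ ∅
Collecting zeros: affine points = {(0, 10), (1, 5), (2, 10), (3, 1), (4, 4), (5, 2), (6, 5), (7, 7), (8, 1), (9, 7)}.
Total count |C(F_11)_aff| = 10.


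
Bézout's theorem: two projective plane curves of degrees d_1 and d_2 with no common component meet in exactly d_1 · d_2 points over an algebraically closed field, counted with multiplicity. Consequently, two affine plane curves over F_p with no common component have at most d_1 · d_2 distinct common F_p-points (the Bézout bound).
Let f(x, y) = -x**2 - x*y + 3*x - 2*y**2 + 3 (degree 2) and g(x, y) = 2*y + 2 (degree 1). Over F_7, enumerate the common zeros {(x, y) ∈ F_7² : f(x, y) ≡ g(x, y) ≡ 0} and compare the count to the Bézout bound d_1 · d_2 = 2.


Common zeros: ∅; count = 0; Bézout bound = 2.

deg(f) = 2, deg(g) = 1, so Bézout bound = 2.
Scan x ∈ F_7. For each x, list the y ∈ F_7 with f(x, y) ≡ 0 and those with g(x, y) ≡ 0 (mod 7); the common zeros in that column are the intersection.
  x = 0: f ≡ 0 at y ∈ ∅; g ≡ 0 at y ∈ {6}; common: ∅.
  x = 1: f ≡ 0 at y ∈ ∅; g ≡ 0 at y ∈ {6}; common: ∅.
  x = 2: f ≡ 0 at y ∈ {2, 4}; g ≡ 0 at y ∈ {6}; common: ∅.
  x = 3: f ≡ 0 at y ∈ ∅; g ≡ 0 at y ∈ {6}; common: ∅.
  x = 4: f ≡ 0 at y ∈ {1, 4}; g ≡ 0 at y ∈ {6}; common: ∅.
  x = 5: f ≡ 0 at y ∈ {0, 1}; g ≡ 0 at y ∈ {6}; common: ∅.
  x = 6: f ≡ 0 at y ∈ {2}; g ≡ 0 at y ∈ {6}; common: ∅.
Collecting: common zeros = ∅, so the count is 0.
Comparison with the Bézout bound: 0 ≤ 2 = deg(f)·deg(g), as expected for curves with no common component (the affine F_7-count falls short of the bound because intersections may lie at infinity, over extension fields, or carry multiplicity).


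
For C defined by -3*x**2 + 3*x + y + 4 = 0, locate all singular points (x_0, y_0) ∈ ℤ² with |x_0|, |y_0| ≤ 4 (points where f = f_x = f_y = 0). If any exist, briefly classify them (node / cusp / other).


No singular points in the scanned grid; C is smooth there.

Compute partial derivatives:
  f_x = 3 - 6*x.
  f_y = 1.
f_y = 1 is a nonzero constant, so f_y never vanishes: no point (x, y) can satisfy f = f_x = f_y = 0. In particular no (x, y) ∈ {−4, ..., 4}² is singular; the curve is smooth.


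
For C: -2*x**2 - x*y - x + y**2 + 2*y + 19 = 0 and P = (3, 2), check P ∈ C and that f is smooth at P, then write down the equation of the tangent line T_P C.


Tangent line at P: -15*x + 3*y + 39 = 0.

Step 1: f(3, 2) = 0, so P lies on C.
Step 2: partial derivatives
  f_x(x, y) = -4*x - y - 1, f_y(x, y) = -x + 2*y + 2.
  f_x(P) = -15, f_y(P) = 3 (gradient nonzero, so P is smooth).
Step 3: tangent line at P: -15·(x − 3) + 3·(y − 2) = 0.
Expanding: -15*x + 3*y + 39 = 0.


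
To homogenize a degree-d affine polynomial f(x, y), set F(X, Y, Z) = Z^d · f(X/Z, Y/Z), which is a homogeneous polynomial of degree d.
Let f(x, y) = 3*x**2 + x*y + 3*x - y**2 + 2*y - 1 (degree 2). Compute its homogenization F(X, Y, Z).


F(X, Y, Z) = 3*X**2 + X*Y + 3*X*Z - Y**2 + 2*Y*Z - Z**2

deg(f) = 2.
Substitute x = X/Z, y = Y/Z into f, then multiply by Z^2.
  monomial 3·x^2·y^0 ↦ 3·X^2·Y^0·Z^0.
  monomial 1·x^1·y^1 ↦ 1·X^1·Y^1·Z^0.
  monomial 3·x^1·y^0 ↦ 3·X^1·Y^0·Z^1.
  monomial -1·x^0·y^2 ↦ -1·X^0·Y^2·Z^0.
  monomial 2·x^0·y^1 ↦ 2·X^0·Y^1·Z^1.
  monomial -1·x^0·y^0 ↦ -1·X^0·Y^0·Z^2.
Collecting: F(X, Y, Z) = 3*X**2 + X*Y + 3*X*Z - Y**2 + 2*Y*Z - Z**2.


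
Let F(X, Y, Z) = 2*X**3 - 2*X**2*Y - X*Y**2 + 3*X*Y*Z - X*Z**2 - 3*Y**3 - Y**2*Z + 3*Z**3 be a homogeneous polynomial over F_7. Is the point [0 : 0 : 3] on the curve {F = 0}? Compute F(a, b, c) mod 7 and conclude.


F(0,0,3) ≡ 4 (mod 7); P is NOT on the curve.

Evaluate F(0, 0, 3) term-by-term (mod 7).
  2*X**3 ↦ 2·0·1·1 = 0
  -2*X**2*Y ↦ -2·0·0·1 = 0
  -X*Y**2 ↦ -1·0·0·1 = 0
  3*X*Y*Z ↦ 3·0·0·3 = 0
  -X*Z**2 ↦ -1·0·1·9 = 0
  -3*Y**3 ↦ -3·1·0·1 = 0
  -Y**2*Z ↦ -1·1·0·3 = 0
  3*Z**3 ↦ 3·1·1·27 = 81
Sum: F(0, 0, 3) = (0) + (0) + (0) + (0) + (0) + (0) + (0) + (81) = 81.
Reducing mod 7: 81 ≡ 4 (mod 7).
Since F(a, b, c) ≡ 4 ≠ 0 (mod 7), P does NOT lie on the curve.


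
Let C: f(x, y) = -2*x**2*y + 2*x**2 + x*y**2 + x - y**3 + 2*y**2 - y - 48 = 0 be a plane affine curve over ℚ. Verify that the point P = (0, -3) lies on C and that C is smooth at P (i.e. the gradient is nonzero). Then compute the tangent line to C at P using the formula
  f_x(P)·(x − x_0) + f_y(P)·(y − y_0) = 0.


Tangent line at P: 10*x - 40*y - 120 = 0.

Step 1: f(0, -3) = 0, so P lies on C.
Step 2: partial derivatives
  f_x(x, y) = -4*x*y + 4*x + y**2 + 1, f_y(x, y) = -2*x**2 + 2*x*y - 3*y**2 + 4*y - 1.
  f_x(P) = 10, f_y(P) = -40 (gradient nonzero, so P is smooth).
Step 3: tangent line at P: 10·(x − 0) + -40·(y − -3) = 0.
Expanding: 10*x - 40*y - 120 = 0.


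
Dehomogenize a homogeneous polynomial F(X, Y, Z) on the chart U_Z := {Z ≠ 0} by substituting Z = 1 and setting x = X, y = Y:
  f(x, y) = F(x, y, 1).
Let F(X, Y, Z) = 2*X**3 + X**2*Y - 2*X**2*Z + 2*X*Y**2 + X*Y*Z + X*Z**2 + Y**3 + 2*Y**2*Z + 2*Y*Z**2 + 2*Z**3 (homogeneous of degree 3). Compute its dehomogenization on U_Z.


f(x, y) = 2*x**3 + x**2*y - 2*x**2 + 2*x*y**2 + x*y + x + y**3 + 2*y**2 + 2*y + 2

On U_Z we set Z = 1. Each monomial c·X^i·Y^j·Z^k in F becomes c·x^i·y^j·1^k = c·x^i·y^j.
Substituting Z = 1: F(X, Y, 1) = 2*x**3 + x**2*y - 2*x**2 + 2*x*y**2 + x*y + x + y**3 + 2*y**2 + 2*y + 2.
Note: deg(f) ≤ deg(F) = 3; strict inequality happens when F is divisible by Z (lost terms).


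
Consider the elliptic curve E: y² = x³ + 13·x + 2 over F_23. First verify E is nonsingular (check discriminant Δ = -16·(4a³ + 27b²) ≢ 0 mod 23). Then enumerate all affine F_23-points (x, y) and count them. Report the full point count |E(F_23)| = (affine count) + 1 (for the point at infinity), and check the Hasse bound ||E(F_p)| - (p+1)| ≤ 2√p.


Affine points = {(0, 5), (0, 18), (1, 4), (1, 19), (2, 6), (2, 17), (4, 7), (4, 16), (5, 10), (5, 13), (11, 2), (11, 21), (12, 0), (19, 1), (19, 22)}; affine count = 15; |E(F_23)| = 16.

Discriminant check: Δ ∝ 4a³ + 27b² = 4·13³ + 27·2² = 4·2197 + 27·4 ≡ 18 (mod 23). Nonzero ⇒ E is nonsingular.
For each x ∈ F_23, compute rhs = x³ + 13·x + 2 mod 23, then count y ∈ F_23 with y² ≡ rhs.
  x = 0: rhs = 2, matching y values: 5, 18 (2 points).
  x = 1: rhs = 16, matching y values: 4, 19 (2 points).
  x = 2: rhs = 13, matching y values: 6, 17 (2 points).
  x = 3: rhs = 22, matching y values: none (0 points).
  x = 4: rhs = 3, matching y values: 7, 16 (2 points).
  x = 5: rhs = 8, matching y values: 10, 13 (2 points).
  x = 6: rhs = 20, matching y values: none (0 points).
  x = 7: rhs = 22, matching y values: none (0 points).
  x = 8: rhs = 20, matching y values: none (0 points).
  x = 9: rhs = 20, matching y values: none (0 points).
  x = 10: rhs = 5, matching y values: none (0 points).
  x = 11: rhs = 4, matching y values: 2, 21 (2 points).
  x = 12: rhs = 0, matching y values: 0 (1 points).
  x = 13: rhs = 22, matching y values: none (0 points).
  x = 14: rhs = 7, matching y values: none (0 points).
  x = 15: rhs = 7, matching y values: none (0 points).
  x = 16: rhs = 5, matching y values: none (0 points).
  x = 17: rhs = 7, matching y values: none (0 points).
  x = 18: rhs = 19, matching y values: none (0 points).
  x = 19: rhs = 1, matching y values: 1, 22 (2 points).
  x = 20: rhs = 5, matching y values: none (0 points).
  x = 21: rhs = 14, matching y values: none (0 points).
  x = 22: rhs = 11, matching y values: none (0 points).
Total affine count: 15.
Full point count |E(F_23)| = 15 + 1 = 16.
Hasse bound: |16 − (23+1)| = |-8| = 8 ≤ 2√23 ≈ 9.5917 ✓.


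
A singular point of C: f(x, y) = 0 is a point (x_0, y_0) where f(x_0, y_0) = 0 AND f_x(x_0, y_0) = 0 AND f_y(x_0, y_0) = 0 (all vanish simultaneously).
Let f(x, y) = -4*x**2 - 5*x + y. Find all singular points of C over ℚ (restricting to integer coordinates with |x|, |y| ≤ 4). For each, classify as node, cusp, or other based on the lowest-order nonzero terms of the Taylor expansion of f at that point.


No singular points in the scanned grid; C is smooth there.

Compute partial derivatives:
  f_x = -8*x - 5.
  f_y = 1.
f_y = 1 is a nonzero constant, so f_y never vanishes: no point (x, y) can satisfy f = f_x = f_y = 0. In particular no (x, y) ∈ {−4, ..., 4}² is singular; the curve is smooth.


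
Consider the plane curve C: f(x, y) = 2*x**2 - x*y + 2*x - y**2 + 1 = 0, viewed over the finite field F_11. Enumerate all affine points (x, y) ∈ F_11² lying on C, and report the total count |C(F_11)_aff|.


Affine F_11-points: {(0, 1), (0, 10), (2, 4), (2, 5), (4, 8), (4, 10), (5, 1), (5, 5), (10, 4), (10, 8)}; count = 10.

For each of the 121 pairs (x, y) ∈ F_11², evaluate f(x, y) mod 11. Record the zeros.
  x = 0: [0↦1, 1↦0, 2↦8, 3↦3, 4↦7, 5↦9, 6↦9, 7↦7, 8↦3, 9↦8, 10↦0]  zeros at y ∈ {1, 10}
  x = 1: [0↦5, 1↦3, 2↦10, 3↦4, 4↦7, 5↦8, 6↦7, 7↦4, 8↦10, 9↦3, 10↦5]  zeros at y ∈ ∅
  x = 2: [0↦2, 1↦10, 2↦5, 3↦9, 4↦0, 5↦0, 6↦9, 7↦5, 8↦10, 9↦2, 10↦3]  zeros at y ∈ {4, 5}
  x = 3: [0↦3, 1↦10, 2↦4, 3↦7, 4↦8, 5↦7, 6↦4, 7↦10, 8↦3, 9↦5, 10↦5]  zeros at y ∈ ∅
  x = 4: [0↦8, 1↦3, 2↦7, 3↦9, 4↦9, 5↦7, 6↦3, 7↦8, 8↦0, 9↦1, 10↦0]  zeros at y ∈ {8, 10}
  x = 5: [0↦6, 1↦0, 2↦3, 3↦4, 4↦3, 5↦0, 6↦6, 7↦10, 8↦1, 9↦1, 10↦10]  zeros at y ∈ {1, 5}
  x = 6: [0↦8, 1↦1, 2↦3, 3↦3, 4↦1, 5↦8, 6↦2, 7↦5, 8↦6, 9↦5, 10↦2]  zeros at y ∈ ∅
  x = 7: [0↦3, 1↦6, 2↦7, 3↦6, 4↦3, 5↦9, 6↦2, 7↦4, 8↦4, 9↦2, 10↦9]  zeros at y ∈ ∅
  x = 8: [0↦2, 1↦4, 2↦4, 3↦2, 4↦9, 5↦3, 6↦6, 7↦7, 8↦6, 9↦3, 10↦9]  zeros at y ∈ ∅
  x = 9: [0↦5, 1↦6, 2↦5, 3↦2, 4↦8, 5↦1, 6↦3, 7↦3, 8↦1, 9↦8, 10↦2]  zeros at y ∈ ∅
  x = 10: [0↦1, 1↦1, 2↦10, 3↦6, 4↦0, 5↦3, 6↦4, 7↦3, 8↦0, 9↦6, 10↦10]  zeros at y ∈ {4, 8}
Collecting zeros: affine points = {(0, 1), (0, 10), (2, 4), (2, 5), (4, 8), (4, 10), (5, 1), (5, 5), (10, 4), (10, 8)}.
Total count |C(F_11)_aff| = 10.


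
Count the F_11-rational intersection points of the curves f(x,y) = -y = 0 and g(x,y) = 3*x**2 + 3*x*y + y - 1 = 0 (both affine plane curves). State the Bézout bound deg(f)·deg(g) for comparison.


Common zeros: {(2, 0), (9, 0)}; count = 2; Bézout bound = 2.

deg(f) = 1, deg(g) = 2, so Bézout bound = 2.
Scan x ∈ F_11. For each x, list the y ∈ F_11 with f(x, y) ≡ 0 and those with g(x, y) ≡ 0 (mod 11); the common zeros in that column are the intersection.
  x = 0: f ≡ 0 at y ∈ {0}; g ≡ 0 at y ∈ {1}; common: ∅.
  x = 1: f ≡ 0 at y ∈ {0}; g ≡ 0 at y ∈ {5}; common: ∅.
  x = 2: f ≡ 0 at y ∈ {0}; g ≡ 0 at y ∈ {0}; common: {0}.
  x = 3: f ≡ 0 at y ∈ {0}; g ≡ 0 at y ∈ {4}; common: ∅.
  x = 4: f ≡ 0 at y ∈ {0}; g ≡ 0 at y ∈ {4}; common: ∅.
  x = 5: f ≡ 0 at y ∈ {0}; g ≡ 0 at y ∈ {5}; common: ∅.
  x = 6: f ≡ 0 at y ∈ {0}; g ≡ 0 at y ∈ {10}; common: ∅.
  x = 7: f ≡ 0 at y ∈ {0}; g ≡ 0 at y ∈ ∅; common: ∅.
  x = 8: f ≡ 0 at y ∈ {0}; g ≡ 0 at y ∈ {6}; common: ∅.
  x = 9: f ≡ 0 at y ∈ {0}; g ≡ 0 at y ∈ {0}; common: {0}.
  x = 10: f ≡ 0 at y ∈ {0}; g ≡ 0 at y ∈ {1}; common: ∅.
Collecting: common zeros = {(2, 0), (9, 0)}, so the count is 2.
Comparison with the Bézout bound: 2 ≤ 2 = deg(f)·deg(g), as expected for curves with no common component (the bound is attained).


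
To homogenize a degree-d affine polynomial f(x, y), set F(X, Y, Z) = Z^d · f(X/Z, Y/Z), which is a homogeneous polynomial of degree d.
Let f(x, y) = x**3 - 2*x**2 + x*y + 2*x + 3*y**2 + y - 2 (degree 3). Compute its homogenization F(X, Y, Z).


F(X, Y, Z) = X**3 - 2*X**2*Z + X*Y*Z + 2*X*Z**2 + 3*Y**2*Z + Y*Z**2 - 2*Z**3

deg(f) = 3.
Substitute x = X/Z, y = Y/Z into f, then multiply by Z^3.
  monomial 1·x^3·y^0 ↦ 1·X^3·Y^0·Z^0.
  monomial -2·x^2·y^0 ↦ -2·X^2·Y^0·Z^1.
  monomial 1·x^1·y^1 ↦ 1·X^1·Y^1·Z^1.
  monomial 2·x^1·y^0 ↦ 2·X^1·Y^0·Z^2.
  monomial 3·x^0·y^2 ↦ 3·X^0·Y^2·Z^1.
  monomial 1·x^0·y^1 ↦ 1·X^0·Y^1·Z^2.
  monomial -2·x^0·y^0 ↦ -2·X^0·Y^0·Z^3.
Collecting: F(X, Y, Z) = X**3 - 2*X**2*Z + X*Y*Z + 2*X*Z**2 + 3*Y**2*Z + Y*Z**2 - 2*Z**3.


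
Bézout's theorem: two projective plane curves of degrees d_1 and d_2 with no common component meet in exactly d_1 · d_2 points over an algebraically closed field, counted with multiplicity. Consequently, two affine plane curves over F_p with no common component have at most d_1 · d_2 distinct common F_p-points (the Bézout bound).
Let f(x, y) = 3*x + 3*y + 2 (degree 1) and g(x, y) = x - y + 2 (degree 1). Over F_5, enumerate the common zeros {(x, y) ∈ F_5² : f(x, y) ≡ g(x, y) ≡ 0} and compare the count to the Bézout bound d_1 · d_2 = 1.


Common zeros: {(2, 4)}; count = 1; Bézout bound = 1.

deg(f) = 1, deg(g) = 1, so Bézout bound = 1.
Scan x ∈ F_5. For each x, list the y ∈ F_5 with f(x, y) ≡ 0 and those with g(x, y) ≡ 0 (mod 5); the common zeros in that column are the intersection.
  x = 0: f ≡ 0 at y ∈ {1}; g ≡ 0 at y ∈ {2}; common: ∅.
  x = 1: f ≡ 0 at y ∈ {0}; g ≡ 0 at y ∈ {3}; common: ∅.
  x = 2: f ≡ 0 at y ∈ {4}; g ≡ 0 at y ∈ {4}; common: {4}.
  x = 3: f ≡ 0 at y ∈ {3}; g ≡ 0 at y ∈ {0}; common: ∅.
  x = 4: f ≡ 0 at y ∈ {2}; g ≡ 0 at y ∈ {1}; common: ∅.
Collecting: common zeros = {(2, 4)}, so the count is 1.
Comparison with the Bézout bound: 1 ≤ 1 = deg(f)·deg(g), as expected for curves with no common component (the bound is attained).


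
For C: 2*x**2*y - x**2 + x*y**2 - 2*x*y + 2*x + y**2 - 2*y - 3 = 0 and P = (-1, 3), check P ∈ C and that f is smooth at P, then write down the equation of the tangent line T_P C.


Tangent line at P: -5*x + 2*y - 11 = 0.

Step 1: f(-1, 3) = 0, so P lies on C.
Step 2: partial derivatives
  f_x(x, y) = 4*x*y - 2*x + y**2 - 2*y + 2, f_y(x, y) = 2*x**2 + 2*x*y - 2*x + 2*y - 2.
  f_x(P) = -5, f_y(P) = 2 (gradient nonzero, so P is smooth).
Step 3: tangent line at P: -5·(x − -1) + 2·(y − 3) = 0.
Expanding: -5*x + 2*y - 11 = 0.


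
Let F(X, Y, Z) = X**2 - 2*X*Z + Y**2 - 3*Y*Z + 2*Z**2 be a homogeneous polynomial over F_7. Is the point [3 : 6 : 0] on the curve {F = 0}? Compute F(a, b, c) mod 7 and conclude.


F(3,6,0) ≡ 3 (mod 7); P is NOT on the curve.

Evaluate F(3, 6, 0) term-by-term (mod 7).
  X**2 ↦ 1·9·1·1 = 9
  -2*X*Z ↦ -2·3·1·0 = 0
  Y**2 ↦ 1·1·36·1 = 36
  -3*Y*Z ↦ -3·1·6·0 = 0
  2*Z**2 ↦ 2·1·1·0 = 0
Sum: F(3, 6, 0) = (9) + (0) + (36) + (0) + (0) = 45.
Reducing mod 7: 45 ≡ 3 (mod 7).
Since F(a, b, c) ≡ 3 ≠ 0 (mod 7), P does NOT lie on the curve.


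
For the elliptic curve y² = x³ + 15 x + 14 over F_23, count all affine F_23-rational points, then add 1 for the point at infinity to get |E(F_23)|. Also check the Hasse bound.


Affine points = {(2, 11), (2, 12), (4, 0), (7, 5), (7, 18), (8, 5), (8, 18), (9, 2), (9, 21), (12, 6), (12, 17), (14, 1), (14, 22), (15, 7), (15, 16), (16, 7), (16, 16)}; affine count = 17; |E(F_23)| = 18.

Discriminant check: Δ ∝ 4a³ + 27b² = 4·15³ + 27·14² = 4·3375 + 27·196 ≡ 1 (mod 23). Nonzero ⇒ E is nonsingular.
For each x ∈ F_23, compute rhs = x³ + 15·x + 14 mod 23, then count y ∈ F_23 with y² ≡ rhs.
  x = 0: rhs = 14, matching y values: none (0 points).
  x = 1: rhs = 7, matching y values: none (0 points).
  x = 2: rhs = 6, matching y values: 11, 12 (2 points).
  x = 3: rhs = 17, matching y values: none (0 points).
  x = 4: rhs = 0, matching y values: 0 (1 points).
  x = 5: rhs = 7, matching y values: none (0 points).
  x = 6: rhs = 21, matching y values: none (0 points).
  x = 7: rhs = 2, matching y values: 5, 18 (2 points).
  x = 8: rhs = 2, matching y values: 5, 18 (2 points).
  x = 9: rhs = 4, matching y values: 2, 21 (2 points).
  x = 10: rhs = 14, matching y values: none (0 points).
  x = 11: rhs = 15, matching y values: none (0 points).
  x = 12: rhs = 13, matching y values: 6, 17 (2 points).
  x = 13: rhs = 14, matching y values: none (0 points).
  x = 14: rhs = 1, matching y values: 1, 22 (2 points).
  x = 15: rhs = 3, matching y values: 7, 16 (2 points).
  x = 16: rhs = 3, matching y values: 7, 16 (2 points).
  x = 17: rhs = 7, matching y values: none (0 points).
  x = 18: rhs = 21, matching y values: none (0 points).
  x = 19: rhs = 5, matching y values: none (0 points).
  x = 20: rhs = 11, matching y values: none (0 points).
  x = 21: rhs = 22, matching y values: none (0 points).
  x = 22: rhs = 21, matching y values: none (0 points).
Total affine count: 17.
Full point count |E(F_23)| = 17 + 1 = 18.
Hasse bound: |18 − (23+1)| = |-6| = 6 ≤ 2√23 ≈ 9.5917 ✓.


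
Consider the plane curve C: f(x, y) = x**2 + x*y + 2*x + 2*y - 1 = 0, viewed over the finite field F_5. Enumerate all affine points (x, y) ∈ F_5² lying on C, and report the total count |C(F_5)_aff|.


Affine F_5-points: {(0, 3), (1, 1), (2, 2), (4, 2)}; count = 4.

For each of the 25 pairs (x, y) ∈ F_5², evaluate f(x, y) mod 5. Record the zeros.
  x = 0: [0↦4, 1↦1, 2↦3, 3↦0, 4↦2]  zeros at y ∈ {3}
  x = 1: [0↦2, 1↦0, 2↦3, 3↦1, 4↦4]  zeros at y ∈ {1}
  x = 2: [0↦2, 1↦1, 2↦0, 3↦4, 4↦3]  zeros at y ∈ {2}
  x = 3: [0↦4, 1↦4, 2↦4, 3↦4, 4↦4]  zeros at y ∈ ∅
  x = 4: [0↦3, 1↦4, 2↦0, 3↦1, 4↦2]  zeros at y ∈ {2}
Collecting zeros: affine points = {(0, 3), (1, 1), (2, 2), (4, 2)}.
Total count |C(F_5)_aff| = 4.


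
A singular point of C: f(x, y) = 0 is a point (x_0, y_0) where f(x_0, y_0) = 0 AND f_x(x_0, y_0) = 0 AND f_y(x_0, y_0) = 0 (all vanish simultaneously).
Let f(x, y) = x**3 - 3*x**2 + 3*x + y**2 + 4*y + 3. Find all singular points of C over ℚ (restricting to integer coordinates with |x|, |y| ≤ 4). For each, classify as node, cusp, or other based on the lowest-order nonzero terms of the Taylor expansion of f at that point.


Singular points: {(1, -2)}; classification: cusp.

Compute partial derivatives:
  f_x = 3*x**2 - 6*x + 3.
  f_y = 2*y + 4.
Scan x_0 ∈ {−4, ..., 4}. For each x_0, f_y(x_0, y) is a polynomial in y; find its integer roots y ∈ {−4, ..., 4}, then test f_x and f at those candidates.
  x = -4: f_y(-4, y) = 2*y + 4; vanishes at y ∈ {-2}. (-4, -2): f_x = 75 ≠ 0.
  x = -3: f_y(-3, y) = 2*y + 4; vanishes at y ∈ {-2}. (-3, -2): f_x = 48 ≠ 0.
  x = -2: f_y(-2, y) = 2*y + 4; vanishes at y ∈ {-2}. (-2, -2): f_x = 27 ≠ 0.
  x = -1: f_y(-1, y) = 2*y + 4; vanishes at y ∈ {-2}. (-1, -2): f_x = 12 ≠ 0.
  x = 0: f_y(0, y) = 2*y + 4; vanishes at y ∈ {-2}. (0, -2): f_x = 3 ≠ 0.
  x = 1: f_y(1, y) = 2*y + 4; vanishes at y ∈ {-2}. (1, -2): f_x = 0, f = 0 — SINGULAR.
  x = 2: f_y(2, y) = 2*y + 4; vanishes at y ∈ {-2}. (2, -2): f_x = 3 ≠ 0.
  x = 3: f_y(3, y) = 2*y + 4; vanishes at y ∈ {-2}. (3, -2): f_x = 12 ≠ 0.
  x = 4: f_y(4, y) = 2*y + 4; vanishes at y ∈ {-2}. (4, -2): f_x = 27 ≠ 0.
Only singular point on the grid: (1, -2).
Classify: substitute x = 1 + u, y = -2 + v and expand: f = u**3 + v**2.
No constant or linear terms (consistent with a singular point). Quadratic part: v**2. Cubic part: u**3.
The quadratic part v**2 is a perfect square, so there is a single (double) tangent line v = 0, i.e. y = -2. Restricting the cubic part to that line (v = 0) leaves u**3 ≠ 0, so f is not divisible by v and the branch is v² ≈ -u**3 to lowest order — this is a cusp.
Classification: cusp.


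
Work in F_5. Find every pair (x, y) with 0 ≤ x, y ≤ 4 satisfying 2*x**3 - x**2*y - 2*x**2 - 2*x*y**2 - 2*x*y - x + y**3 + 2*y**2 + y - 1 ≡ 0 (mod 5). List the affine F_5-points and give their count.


Affine F_5-points: {(2, 0), (3, 1), (4, 3)}; count = 3.

For each of the 25 pairs (x, y) ∈ F_5², evaluate f(x, y) mod 5. Record the zeros.
  x = 0: [0↦4, 1↦3, 2↦2, 3↦2, 4↦4]  zeros at y ∈ ∅
  x = 1: [0↦3, 1↦2, 2↦2, 3↦4, 4↦4]  zeros at y ∈ ∅
  x = 2: [0↦0, 1↦2, 2↦1, 3↦3, 4↦4]  zeros at y ∈ {0}
  x = 3: [0↦2, 1↦0, 2↦1, 3↦1, 4↦1]  zeros at y ∈ {1}
  x = 4: [0↦1, 1↦3, 2↦4, 3↦0, 4↦2]  zeros at y ∈ {3}
Collecting zeros: affine points = {(2, 0), (3, 1), (4, 3)}.
Total count |C(F_5)_aff| = 3.


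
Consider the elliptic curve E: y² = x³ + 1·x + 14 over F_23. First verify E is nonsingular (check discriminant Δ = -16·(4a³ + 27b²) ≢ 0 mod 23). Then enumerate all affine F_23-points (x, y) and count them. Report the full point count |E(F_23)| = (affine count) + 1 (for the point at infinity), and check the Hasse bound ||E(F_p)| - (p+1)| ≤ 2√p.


Affine points = {(1, 4), (1, 19), (2, 1), (2, 22), (4, 6), (4, 17), (5, 11), (5, 12), (6, 11), (6, 12), (9, 4), (9, 19), (10, 9), (10, 14), (12, 11), (12, 12), (13, 4), (13, 19), (14, 9), (14, 14), (15, 0), (16, 3), (16, 20), (21, 2), (21, 21), (22, 9), (22, 14)}; affine count = 27; |E(F_23)| = 28.

Discriminant check: Δ ∝ 4a³ + 27b² = 4·1³ + 27·14² = 4·1 + 27·196 ≡ 6 (mod 23). Nonzero ⇒ E is nonsingular.
For each x ∈ F_23, compute rhs = x³ + 1·x + 14 mod 23, then count y ∈ F_23 with y² ≡ rhs.
  x = 0: rhs = 14, matching y values: none (0 points).
  x = 1: rhs = 16, matching y values: 4, 19 (2 points).
  x = 2: rhs = 1, matching y values: 1, 22 (2 points).
  x = 3: rhs = 21, matching y values: none (0 points).
  x = 4: rhs = 13, matching y values: 6, 17 (2 points).
  x = 5: rhs = 6, matching y values: 11, 12 (2 points).
  x = 6: rhs = 6, matching y values: 11, 12 (2 points).
  x = 7: rhs = 19, matching y values: none (0 points).
  x = 8: rhs = 5, matching y values: none (0 points).
  x = 9: rhs = 16, matching y values: 4, 19 (2 points).
  x = 10: rhs = 12, matching y values: 9, 14 (2 points).
  x = 11: rhs = 22, matching y values: none (0 points).
  x = 12: rhs = 6, matching y values: 11, 12 (2 points).
  x = 13: rhs = 16, matching y values: 4, 19 (2 points).
  x = 14: rhs = 12, matching y values: 9, 14 (2 points).
  x = 15: rhs = 0, matching y values: 0 (1 points).
  x = 16: rhs = 9, matching y values: 3, 20 (2 points).
  x = 17: rhs = 22, matching y values: none (0 points).
  x = 18: rhs = 22, matching y values: none (0 points).
  x = 19: rhs = 15, matching y values: none (0 points).
  x = 20: rhs = 7, matching y values: none (0 points).
  x = 21: rhs = 4, matching y values: 2, 21 (2 points).
  x = 22: rhs = 12, matching y values: 9, 14 (2 points).
Total affine count: 27.
Full point count |E(F_23)| = 27 + 1 = 28.
Hasse bound: |28 − (23+1)| = |4| = 4 ≤ 2√23 ≈ 9.5917 ✓.


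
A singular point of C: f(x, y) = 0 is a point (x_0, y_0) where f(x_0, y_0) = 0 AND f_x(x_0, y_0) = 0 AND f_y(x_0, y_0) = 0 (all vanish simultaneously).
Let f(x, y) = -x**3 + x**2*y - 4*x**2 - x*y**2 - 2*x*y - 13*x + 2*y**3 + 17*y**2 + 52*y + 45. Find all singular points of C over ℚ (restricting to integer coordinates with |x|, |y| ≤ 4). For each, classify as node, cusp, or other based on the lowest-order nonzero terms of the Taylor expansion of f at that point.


Singular points: {(-2, -3)}; classification: node.

Compute partial derivatives:
  f_x = -3*x**2 + 2*x*y - 8*x - y**2 - 2*y - 13.
  f_y = x**2 - 2*x*y - 2*x + 6*y**2 + 34*y + 52.
Scan x_0 ∈ {−4, ..., 4}. For each x_0, f_y(x_0, y) is a polynomial in y; find its integer roots y ∈ {−4, ..., 4}, then test f_x and f at those candidates.
  x = -4: f_y(-4, y) = 6*y**2 + 42*y + 76; no integer root y with |y| ≤ 4.
  x = -3: f_y(-3, y) = 6*y**2 + 40*y + 67; no integer root y with |y| ≤ 4.
  x = -2: f_y(-2, y) = 6*y**2 + 38*y + 60; vanishes at y ∈ {-3}. (-2, -3): f_x = 0, f = 0 — SINGULAR.
  x = -1: f_y(-1, y) = 6*y**2 + 36*y + 55; no integer root y with |y| ≤ 4.
  x = 0: f_y(0, y) = 6*y**2 + 34*y + 52; no integer root y with |y| ≤ 4.
  x = 1: f_y(1, y) = 6*y**2 + 32*y + 51; no integer root y with |y| ≤ 4.
  x = 2: f_y(2, y) = 6*y**2 + 30*y + 52; no integer root y with |y| ≤ 4.
  x = 3: f_y(3, y) = 6*y**2 + 28*y + 55; no integer root y with |y| ≤ 4.
  x = 4: f_y(4, y) = 6*y**2 + 26*y + 60; no integer root y with |y| ≤ 4.
Only singular point on the grid: (-2, -3).
Classify: substitute x = -2 + u, y = -3 + v and expand: f = -u**3 + u**2*v - u**2 - u*v**2 + 2*v**3 + v**2.
No constant or linear terms (consistent with a singular point). Quadratic part: -u**2 + v**2. Cubic part: -u**3 + u**2*v - u*v**2 + 2*v**3.
The quadratic part v**2 - u**2 = (v − u)(v + u) splits into two distinct linear factors, so there are two distinct tangent lines y − -3 = ±(x − -2) — this is a node (ordinary double point).
Classification: node.


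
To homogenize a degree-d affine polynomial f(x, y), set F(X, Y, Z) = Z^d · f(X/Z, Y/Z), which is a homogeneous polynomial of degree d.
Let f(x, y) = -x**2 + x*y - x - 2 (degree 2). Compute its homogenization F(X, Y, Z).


F(X, Y, Z) = -X**2 + X*Y - X*Z - 2*Z**2

deg(f) = 2.
Substitute x = X/Z, y = Y/Z into f, then multiply by Z^2.
  monomial -1·x^2·y^0 ↦ -1·X^2·Y^0·Z^0.
  monomial 1·x^1·y^1 ↦ 1·X^1·Y^1·Z^0.
  monomial -1·x^1·y^0 ↦ -1·X^1·Y^0·Z^1.
  monomial -2·x^0·y^0 ↦ -2·X^0·Y^0·Z^2.
Collecting: F(X, Y, Z) = -X**2 + X*Y - X*Z - 2*Z**2.
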